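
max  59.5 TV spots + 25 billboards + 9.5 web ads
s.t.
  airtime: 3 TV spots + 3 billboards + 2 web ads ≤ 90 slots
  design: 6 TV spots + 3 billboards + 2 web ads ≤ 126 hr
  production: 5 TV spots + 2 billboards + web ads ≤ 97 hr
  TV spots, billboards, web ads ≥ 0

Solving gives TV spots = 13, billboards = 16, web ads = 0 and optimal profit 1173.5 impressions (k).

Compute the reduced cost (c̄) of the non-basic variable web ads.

-4

At the optimum: airtime uses 87 of 90 (slack = 3); design uses 126 of 126 (binding); production uses 97 of 97 (binding).
Since airtime is not tight, its dual is 0.
From A_Bᵀ y = c: 6·y_design + 5·y_production = 59.5; 3·y_design + 2·y_production = 25.
→ y_design = 2 and y_production = 9.5.
Reduced cost of web ads: c₃ − yᵀa₃ = 9.5 − (2·2 + 9.5·1) = 9.5 − 13.5 = -4.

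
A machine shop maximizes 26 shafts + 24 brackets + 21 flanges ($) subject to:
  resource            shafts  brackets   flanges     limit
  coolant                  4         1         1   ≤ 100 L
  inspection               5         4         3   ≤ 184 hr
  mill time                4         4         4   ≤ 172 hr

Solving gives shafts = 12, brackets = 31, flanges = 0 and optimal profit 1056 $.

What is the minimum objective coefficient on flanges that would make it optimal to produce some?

22

Binding: inspection and mill time. Non-binding: coolant (21 unused).
By complementary slackness, y = 0 for the non-binding constraint.
From A_Bᵀ y = c: 5·y_inspection + 4·y_mill time = 26; 4·y_inspection + 4·y_mill time = 24.
This yields shadow prices y_inspection = 2, y_mill time = 4.
flanges enters the basis when its profit ≥ yᵀa₃ = 2·3 + 4·4 = 22.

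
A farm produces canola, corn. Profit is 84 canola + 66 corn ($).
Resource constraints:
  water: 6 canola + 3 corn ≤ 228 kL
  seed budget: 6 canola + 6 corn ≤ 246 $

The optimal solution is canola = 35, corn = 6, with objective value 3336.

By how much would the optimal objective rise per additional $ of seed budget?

Both water and seed budget are binding at x*.
The binding rows give the dual system: 6·y_water + 6·y_seed budget = 84 and 3·y_water + 6·y_seed budget = 66.
→ y_water = 6 and y_seed budget = 8.
Shadow price of seed budget = 8.

8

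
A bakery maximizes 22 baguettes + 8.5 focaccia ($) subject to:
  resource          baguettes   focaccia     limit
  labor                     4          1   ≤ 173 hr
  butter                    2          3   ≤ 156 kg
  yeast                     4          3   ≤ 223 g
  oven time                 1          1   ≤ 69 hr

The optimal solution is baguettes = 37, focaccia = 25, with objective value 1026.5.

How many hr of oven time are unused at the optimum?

7

oven time used = 1·37 + 1·25 = 62; slack = 69 − 62 = 7.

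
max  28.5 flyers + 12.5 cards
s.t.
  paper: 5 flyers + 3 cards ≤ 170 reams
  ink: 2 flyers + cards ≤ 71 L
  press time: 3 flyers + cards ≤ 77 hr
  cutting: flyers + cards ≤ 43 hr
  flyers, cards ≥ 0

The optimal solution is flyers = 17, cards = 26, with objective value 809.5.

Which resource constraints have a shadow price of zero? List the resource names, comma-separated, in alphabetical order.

paper: 163/170 (slack 7)
ink: 60/71 (slack 11)
press time: 77/77 (binding)
cutting: 43/43 (binding)
By complementary slackness, a constraint with positive slack has shadow price 0 → ink, paper.

ink, paper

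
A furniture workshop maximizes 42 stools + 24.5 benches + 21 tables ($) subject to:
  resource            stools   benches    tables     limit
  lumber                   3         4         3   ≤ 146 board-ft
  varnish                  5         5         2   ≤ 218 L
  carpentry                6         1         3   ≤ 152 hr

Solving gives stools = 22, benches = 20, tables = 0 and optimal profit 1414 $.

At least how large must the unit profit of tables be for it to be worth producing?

28.5

Binding: lumber and carpentry. Non-binding: varnish (8 unused).
By complementary slackness, y = 0 for the non-binding constraint.
The binding rows give the dual system: 3·y_lumber + 6·y_carpentry = 42 and 4·y_lumber + 1·y_carpentry = 24.5.
Solving: y_lumber = 5, y_carpentry = 4.5.
tables enters the basis when its profit ≥ yᵀa₃ = 5·3 + 4.5·3 = 28.5.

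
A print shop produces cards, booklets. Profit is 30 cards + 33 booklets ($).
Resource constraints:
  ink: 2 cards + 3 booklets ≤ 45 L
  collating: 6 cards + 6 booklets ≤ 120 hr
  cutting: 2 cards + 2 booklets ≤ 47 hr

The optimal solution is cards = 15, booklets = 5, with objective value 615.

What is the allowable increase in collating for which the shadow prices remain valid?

Binding constraints: ink, collating. The basis is B = [[2,3],[6,6]] with det -6.
Per unit increase in collating, x* moves by d = (0.5, -0.3333).
The basis stays optimal until booklets reaches 0; allowable increase = 15 hr.

15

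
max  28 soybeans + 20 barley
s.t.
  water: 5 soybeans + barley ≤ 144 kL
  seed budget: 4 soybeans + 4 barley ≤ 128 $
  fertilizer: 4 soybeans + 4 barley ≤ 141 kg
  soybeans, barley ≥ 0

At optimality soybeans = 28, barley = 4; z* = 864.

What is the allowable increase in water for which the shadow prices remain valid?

Binding constraints: water, seed budget. The basis is B = [[5,1],[4,4]] with det 16.
Per unit increase in water, x* moves by d = (0.25, -0.25).
The basis stays optimal until barley reaches 0; allowable increase = 16 kL.

16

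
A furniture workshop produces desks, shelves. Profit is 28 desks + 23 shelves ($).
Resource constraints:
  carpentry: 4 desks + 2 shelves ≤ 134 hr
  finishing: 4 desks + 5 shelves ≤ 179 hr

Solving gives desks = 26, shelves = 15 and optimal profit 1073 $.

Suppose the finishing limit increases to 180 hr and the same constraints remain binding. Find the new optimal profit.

1076

Both carpentry and finishing are binding at x*.
The binding rows give the dual system: 4·y_carpentry + 4·y_finishing = 28 and 2·y_carpentry + 5·y_finishing = 23.
This yields shadow prices y_carpentry = 4, y_finishing = 3.
Δz = y_finishing·Δb = 3 × (1) = 3, so new z* = 1073 + 3 = 1076.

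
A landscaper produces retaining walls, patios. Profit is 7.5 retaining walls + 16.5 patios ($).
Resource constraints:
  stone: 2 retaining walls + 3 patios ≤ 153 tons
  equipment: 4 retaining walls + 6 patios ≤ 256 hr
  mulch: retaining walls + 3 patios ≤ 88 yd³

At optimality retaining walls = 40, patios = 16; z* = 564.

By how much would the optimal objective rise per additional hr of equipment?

1

Binding: equipment and mulch. Non-binding: stone (25 unused).
Slack constraints have shadow price 0 (complementary slackness).
Dual feasibility on the basic columns requires 4·y_equipment + 1·y_mulch = 7.5, 6·y_equipment + 3·y_mulch = 16.5.
This yields shadow prices y_equipment = 1, y_mulch = 3.5.
Shadow price of equipment = 1.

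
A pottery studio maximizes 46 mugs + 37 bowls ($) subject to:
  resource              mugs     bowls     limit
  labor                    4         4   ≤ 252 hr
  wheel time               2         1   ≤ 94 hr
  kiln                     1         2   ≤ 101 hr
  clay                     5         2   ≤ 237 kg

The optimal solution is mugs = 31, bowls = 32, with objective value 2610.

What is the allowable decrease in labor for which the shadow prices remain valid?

64

Binding constraints: labor, wheel time. The basis is B = [[4,4],[2,1]] with det -4.
Per unit decrease in labor, x* moves by d = (0.25, -0.5).
The basis stays optimal until bowls reaches 0; allowable decrease = 64 hr.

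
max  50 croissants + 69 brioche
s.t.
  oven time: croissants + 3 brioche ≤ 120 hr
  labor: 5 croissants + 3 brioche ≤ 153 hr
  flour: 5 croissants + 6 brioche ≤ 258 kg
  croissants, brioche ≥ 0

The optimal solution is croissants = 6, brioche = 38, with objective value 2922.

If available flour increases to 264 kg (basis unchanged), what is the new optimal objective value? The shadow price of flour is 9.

Δb = 6, so new z* = 2922 + (9)·(6) = 2922 + 54 = 2976.

2976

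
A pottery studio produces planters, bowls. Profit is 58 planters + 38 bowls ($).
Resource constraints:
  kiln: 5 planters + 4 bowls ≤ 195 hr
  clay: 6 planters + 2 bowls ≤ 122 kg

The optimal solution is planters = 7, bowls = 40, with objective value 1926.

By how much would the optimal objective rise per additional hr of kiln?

8

At the optimum: kiln uses 195 of 195 (binding); clay uses 122 of 122 (binding).
From A_Bᵀ y = c: 5·y_kiln + 6·y_clay = 58; 4·y_kiln + 2·y_clay = 38.
→ y_kiln = 8 and y_clay = 3.
Shadow price of kiln = 8.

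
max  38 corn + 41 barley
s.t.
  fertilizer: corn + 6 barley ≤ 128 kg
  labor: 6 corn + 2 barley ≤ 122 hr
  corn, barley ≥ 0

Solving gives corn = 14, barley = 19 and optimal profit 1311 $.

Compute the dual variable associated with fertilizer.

Check each constraint at x*: fertilizer 128/128 (tight); labor 122/122 (tight).
Dual feasibility on the basic columns requires 1·y_fertilizer + 6·y_labor = 38, 6·y_fertilizer + 2·y_labor = 41.
This yields shadow prices y_fertilizer = 5, y_labor = 5.5.
Shadow price of fertilizer = 5.

5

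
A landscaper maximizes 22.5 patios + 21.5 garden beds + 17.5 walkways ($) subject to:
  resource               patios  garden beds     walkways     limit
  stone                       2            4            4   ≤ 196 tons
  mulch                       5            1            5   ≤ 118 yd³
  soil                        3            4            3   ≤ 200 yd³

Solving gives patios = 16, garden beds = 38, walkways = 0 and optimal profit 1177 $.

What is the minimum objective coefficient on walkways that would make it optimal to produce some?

At the optimum: stone uses 184 of 196 (slack = 12); mulch uses 118 of 118 (binding); soil uses 200 of 200 (binding).
Slack constraints have shadow price 0 (complementary slackness).
Dual feasibility on the basic columns requires 5·y_mulch + 3·y_soil = 22.5, 1·y_mulch + 4·y_soil = 21.5.
Solving: y_mulch = 1.5, y_soil = 5.
walkways enters the basis when its profit ≥ yᵀa₃ = 1.5·5 + 5·3 = 22.5.

22.5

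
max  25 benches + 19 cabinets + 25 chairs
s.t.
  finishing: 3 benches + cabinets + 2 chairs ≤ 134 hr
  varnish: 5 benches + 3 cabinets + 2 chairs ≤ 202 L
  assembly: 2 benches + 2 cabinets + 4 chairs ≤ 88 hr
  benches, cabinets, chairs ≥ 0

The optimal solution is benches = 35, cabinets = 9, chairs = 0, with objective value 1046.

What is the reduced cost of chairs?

Check each constraint at x*: finishing 114/134 (slack 20); varnish 202/202 (tight); assembly 88/88 (tight).
By complementary slackness, y = 0 for the non-binding constraint.
From A_Bᵀ y = c: 5·y_varnish + 2·y_assembly = 25; 3·y_varnish + 2·y_assembly = 19.
Solving: y_varnish = 3, y_assembly = 5.
Reduced cost of chairs: c₃ − yᵀa₃ = 25 − (3·2 + 5·4) = 25 − 26 = -1.

-1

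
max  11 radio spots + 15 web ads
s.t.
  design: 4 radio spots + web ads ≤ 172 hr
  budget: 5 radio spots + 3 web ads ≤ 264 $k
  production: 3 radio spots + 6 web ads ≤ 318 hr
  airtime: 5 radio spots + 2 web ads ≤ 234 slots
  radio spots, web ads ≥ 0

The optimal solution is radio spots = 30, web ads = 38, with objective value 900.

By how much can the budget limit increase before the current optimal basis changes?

Binding constraints: budget, production. The basis is B = [[5,3],[3,6]] with det 21.
Per unit increase in budget, x* moves by d = (0.2857, -0.1429).
The basis stays optimal until airtime becomes binding; allowable increase = 7 $k.

7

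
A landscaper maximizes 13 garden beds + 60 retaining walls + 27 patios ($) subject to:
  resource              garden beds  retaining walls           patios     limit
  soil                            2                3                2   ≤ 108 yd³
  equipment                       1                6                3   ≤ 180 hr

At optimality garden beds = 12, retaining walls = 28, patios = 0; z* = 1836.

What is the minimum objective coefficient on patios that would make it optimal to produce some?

31

Both soil and equipment are binding at x*.
From A_Bᵀ y = c: 2·y_soil + 1·y_equipment = 13; 3·y_soil + 6·y_equipment = 60.
Solving: y_soil = 2, y_equipment = 9.
patios enters the basis when its profit ≥ yᵀa₃ = 2·2 + 9·3 = 31.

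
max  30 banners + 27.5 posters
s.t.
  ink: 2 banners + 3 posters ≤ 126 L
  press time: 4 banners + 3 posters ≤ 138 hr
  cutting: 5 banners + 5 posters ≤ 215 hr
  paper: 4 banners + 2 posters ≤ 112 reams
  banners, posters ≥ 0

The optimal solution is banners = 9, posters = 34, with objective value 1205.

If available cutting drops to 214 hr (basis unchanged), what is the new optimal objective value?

Binding: press time and cutting. Non-binding: ink (6 unused), paper (8 unused).
By complementary slackness, y = 0 for the non-binding constraints.
Dual feasibility on the basic columns requires 4·y_press time + 5·y_cutting = 30, 3·y_press time + 5·y_cutting = 27.5.
Solving: y_press time = 2.5, y_cutting = 4.
Δz = y_cutting·Δb = 4 × (-1) = -4, so new z* = 1205 − 4 = 1201.

1201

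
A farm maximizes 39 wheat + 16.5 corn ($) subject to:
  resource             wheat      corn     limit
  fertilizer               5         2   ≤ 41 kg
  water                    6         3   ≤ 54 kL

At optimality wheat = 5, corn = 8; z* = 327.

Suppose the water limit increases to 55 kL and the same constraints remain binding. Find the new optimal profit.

At the optimum: fertilizer uses 41 of 41 (binding); water uses 54 of 54 (binding).
Dual feasibility on the basic columns requires 5·y_fertilizer + 6·y_water = 39, 2·y_fertilizer + 3·y_water = 16.5.
→ y_fertilizer = 6 and y_water = 1.5.
Δz = y_water·Δb = 1.5 × (1) = 1.5, so new z* = 327 + 1.5 = 328.5.

328.5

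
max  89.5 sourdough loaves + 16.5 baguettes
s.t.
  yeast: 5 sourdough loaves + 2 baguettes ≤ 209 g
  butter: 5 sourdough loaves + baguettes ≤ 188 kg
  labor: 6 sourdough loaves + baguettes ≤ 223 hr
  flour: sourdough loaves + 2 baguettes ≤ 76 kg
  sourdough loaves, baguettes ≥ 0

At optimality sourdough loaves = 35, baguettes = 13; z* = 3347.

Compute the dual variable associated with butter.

At the optimum: yeast uses 201 of 209 (slack = 8); butter uses 188 of 188 (binding); labor uses 223 of 223 (binding); flour uses 61 of 76 (slack = 15).
By complementary slackness, y = 0 for the non-binding constraints.
The binding rows give the dual system: 5·y_butter + 6·y_labor = 89.5 and 1·y_butter + 1·y_labor = 16.5.
→ y_butter = 9.5 and y_labor = 7.
Shadow price of butter = 9.5.

9.5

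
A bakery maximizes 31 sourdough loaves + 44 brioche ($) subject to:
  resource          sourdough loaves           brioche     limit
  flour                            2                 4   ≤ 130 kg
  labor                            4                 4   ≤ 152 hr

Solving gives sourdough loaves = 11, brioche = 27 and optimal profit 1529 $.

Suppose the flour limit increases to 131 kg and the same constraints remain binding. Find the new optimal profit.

1535.5

Check each constraint at x*: flour 130/130 (tight); labor 152/152 (tight).
The binding rows give the dual system: 2·y_flour + 4·y_labor = 31 and 4·y_flour + 4·y_labor = 44.
This yields shadow prices y_flour = 6.5, y_labor = 4.5.
Δz = y_flour·Δb = 6.5 × (1) = 6.5, so new z* = 1529 + 6.5 = 1535.5.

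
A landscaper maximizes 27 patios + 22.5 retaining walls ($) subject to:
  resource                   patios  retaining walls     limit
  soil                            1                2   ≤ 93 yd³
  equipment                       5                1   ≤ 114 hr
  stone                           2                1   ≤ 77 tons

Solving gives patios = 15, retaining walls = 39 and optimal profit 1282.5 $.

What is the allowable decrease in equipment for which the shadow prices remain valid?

Binding constraints: soil, equipment. The basis is B = [[1,2],[5,1]] with det -9.
Per unit decrease in equipment, x* moves by d = (-0.2222, 0.1111).
The basis stays optimal until patios reaches 0; allowable decrease = 67.5 hr.

67.5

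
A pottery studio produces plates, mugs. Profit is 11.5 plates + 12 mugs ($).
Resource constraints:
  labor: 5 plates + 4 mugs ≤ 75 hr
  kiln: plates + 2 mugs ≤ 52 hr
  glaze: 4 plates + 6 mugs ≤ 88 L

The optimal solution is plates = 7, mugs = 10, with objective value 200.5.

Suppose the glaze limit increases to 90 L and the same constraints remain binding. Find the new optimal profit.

Check each constraint at x*: labor 75/75 (tight); kiln 27/52 (slack 25); glaze 88/88 (tight).
By complementary slackness, y = 0 for the non-binding constraint.
From A_Bᵀ y = c: 5·y_labor + 4·y_glaze = 11.5; 4·y_labor + 6·y_glaze = 12.
Solving: y_labor = 1.5, y_glaze = 1.
Δz = y_glaze·Δb = 1 × (2) = 2, so new z* = 200.5 + 2 = 202.5.

202.5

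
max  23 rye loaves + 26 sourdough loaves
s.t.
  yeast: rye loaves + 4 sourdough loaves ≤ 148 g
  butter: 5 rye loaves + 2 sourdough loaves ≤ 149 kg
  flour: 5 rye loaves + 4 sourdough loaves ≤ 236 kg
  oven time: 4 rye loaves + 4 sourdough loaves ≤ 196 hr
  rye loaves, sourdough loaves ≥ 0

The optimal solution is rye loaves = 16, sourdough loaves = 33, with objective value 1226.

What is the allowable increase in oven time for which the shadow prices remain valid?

Binding constraints: yeast, oven time. The basis is B = [[1,4],[4,4]] with det -12.
Per unit increase in oven time, x* moves by d = (0.3333, -0.0833).
The basis stays optimal until butter becomes binding; allowable increase = 2 hr.

2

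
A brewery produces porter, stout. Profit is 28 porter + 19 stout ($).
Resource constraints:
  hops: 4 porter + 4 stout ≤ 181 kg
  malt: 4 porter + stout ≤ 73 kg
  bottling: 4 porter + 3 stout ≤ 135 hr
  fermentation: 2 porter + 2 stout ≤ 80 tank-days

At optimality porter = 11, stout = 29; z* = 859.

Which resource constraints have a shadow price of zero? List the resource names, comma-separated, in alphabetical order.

bottling, hops

hops: 160/181 (slack 21)
malt: 73/73 (binding)
bottling: 131/135 (slack 4)
fermentation: 80/80 (binding)
By complementary slackness, a constraint with positive slack has shadow price 0 → bottling, hops.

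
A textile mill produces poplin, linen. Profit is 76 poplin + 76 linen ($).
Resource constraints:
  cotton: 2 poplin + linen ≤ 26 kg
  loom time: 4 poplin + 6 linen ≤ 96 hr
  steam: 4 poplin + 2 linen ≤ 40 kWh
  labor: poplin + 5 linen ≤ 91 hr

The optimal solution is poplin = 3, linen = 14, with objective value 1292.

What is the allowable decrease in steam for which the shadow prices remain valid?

Binding constraints: loom time, steam. The basis is B = [[4,6],[4,2]] with det -16.
Per unit decrease in steam, x* moves by d = (-0.375, 0.25).
The basis stays optimal until poplin reaches 0; allowable decrease = 8 kWh.

8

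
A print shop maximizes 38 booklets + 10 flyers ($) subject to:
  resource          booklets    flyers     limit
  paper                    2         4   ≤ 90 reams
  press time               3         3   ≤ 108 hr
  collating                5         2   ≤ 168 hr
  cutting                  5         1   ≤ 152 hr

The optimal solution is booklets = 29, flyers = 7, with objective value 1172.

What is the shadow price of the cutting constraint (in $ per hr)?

7

Binding: press time and cutting. Non-binding: paper (4 unused), collating (9 unused).
Slack constraints have shadow price 0 (complementary slackness).
From A_Bᵀ y = c: 3·y_press time + 5·y_cutting = 38; 3·y_press time + 1·y_cutting = 10.
This yields shadow prices y_press time = 1, y_cutting = 7.
Shadow price of cutting = 7.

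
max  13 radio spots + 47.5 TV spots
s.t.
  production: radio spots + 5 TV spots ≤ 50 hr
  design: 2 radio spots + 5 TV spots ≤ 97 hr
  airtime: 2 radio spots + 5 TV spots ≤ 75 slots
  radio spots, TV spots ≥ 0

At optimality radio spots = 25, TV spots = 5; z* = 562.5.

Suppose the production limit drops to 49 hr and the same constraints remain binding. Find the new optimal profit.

Binding: production and airtime. Non-binding: design (22 unused).
Slack constraints have shadow price 0 (complementary slackness).
From A_Bᵀ y = c: 1·y_production + 2·y_airtime = 13; 5·y_production + 5·y_airtime = 47.5.
Solving: y_production = 6, y_airtime = 3.5.
Δz = y_production·Δb = 6 × (-1) = -6, so new z* = 562.5 − 6 = 556.5.

556.5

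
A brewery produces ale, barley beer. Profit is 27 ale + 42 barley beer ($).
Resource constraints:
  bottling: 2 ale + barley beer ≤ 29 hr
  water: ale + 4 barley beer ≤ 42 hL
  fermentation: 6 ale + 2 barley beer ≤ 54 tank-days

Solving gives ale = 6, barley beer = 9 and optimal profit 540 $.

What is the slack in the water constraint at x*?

water used = 1·6 + 4·9 = 42; slack = 42 − 42 = 0.

0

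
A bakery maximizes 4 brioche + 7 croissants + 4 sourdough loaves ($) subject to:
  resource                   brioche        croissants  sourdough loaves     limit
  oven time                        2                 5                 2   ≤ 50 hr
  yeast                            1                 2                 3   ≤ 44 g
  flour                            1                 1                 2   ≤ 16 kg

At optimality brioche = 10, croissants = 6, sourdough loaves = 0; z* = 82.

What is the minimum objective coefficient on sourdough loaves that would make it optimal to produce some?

6

Check each constraint at x*: oven time 50/50 (tight); yeast 22/44 (slack 22); flour 16/16 (tight).
Slack constraints have shadow price 0 (complementary slackness).
From A_Bᵀ y = c: 2·y_oven time + 1·y_flour = 4; 5·y_oven time + 1·y_flour = 7.
→ y_oven time = 1 and y_flour = 2.
sourdough loaves enters the basis when its profit ≥ yᵀa₃ = 1·2 + 2·2 = 6.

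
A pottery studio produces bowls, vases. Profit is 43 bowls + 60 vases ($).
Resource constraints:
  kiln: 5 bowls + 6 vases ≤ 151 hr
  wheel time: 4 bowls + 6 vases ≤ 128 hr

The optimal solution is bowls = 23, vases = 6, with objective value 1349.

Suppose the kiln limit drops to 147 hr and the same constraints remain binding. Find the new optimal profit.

1337

Both kiln and wheel time are binding at x*.
From A_Bᵀ y = c: 5·y_kiln + 4·y_wheel time = 43; 6·y_kiln + 6·y_wheel time = 60.
This yields shadow prices y_kiln = 3, y_wheel time = 7.
Δz = y_kiln·Δb = 3 × (-4) = -12, so new z* = 1349 − 12 = 1337.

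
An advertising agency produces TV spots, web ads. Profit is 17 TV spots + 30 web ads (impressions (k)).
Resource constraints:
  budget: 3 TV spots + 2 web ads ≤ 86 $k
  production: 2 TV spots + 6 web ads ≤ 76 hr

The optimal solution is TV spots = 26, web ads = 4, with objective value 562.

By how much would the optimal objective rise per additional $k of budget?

3

At the optimum: budget uses 86 of 86 (binding); production uses 76 of 76 (binding).
From A_Bᵀ y = c: 3·y_budget + 2·y_production = 17; 2·y_budget + 6·y_production = 30.
This yields shadow prices y_budget = 3, y_production = 4.
Shadow price of budget = 3.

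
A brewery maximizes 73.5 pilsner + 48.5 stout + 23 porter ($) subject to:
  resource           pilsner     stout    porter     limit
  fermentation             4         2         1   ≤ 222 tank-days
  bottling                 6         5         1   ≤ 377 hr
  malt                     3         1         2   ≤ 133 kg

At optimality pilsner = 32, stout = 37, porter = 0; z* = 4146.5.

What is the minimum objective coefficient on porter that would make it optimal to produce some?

25

Binding: bottling and malt. Non-binding: fermentation (20 unused).
By complementary slackness, y = 0 for the non-binding constraint.
Dual feasibility on the basic columns requires 6·y_bottling + 3·y_malt = 73.5, 5·y_bottling + 1·y_malt = 48.5.
This yields shadow prices y_bottling = 8, y_malt = 8.5.
porter enters the basis when its profit ≥ yᵀa₃ = 8·1 + 8.5·2 = 25.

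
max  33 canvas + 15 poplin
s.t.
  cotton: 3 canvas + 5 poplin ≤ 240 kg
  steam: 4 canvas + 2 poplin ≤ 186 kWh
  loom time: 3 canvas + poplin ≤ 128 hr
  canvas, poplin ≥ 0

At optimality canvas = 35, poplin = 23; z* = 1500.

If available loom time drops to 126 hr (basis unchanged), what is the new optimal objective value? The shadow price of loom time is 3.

Δb = -2, so new z* = 1500 + (3)·(-2) = 1500 − 6 = 1494.

1494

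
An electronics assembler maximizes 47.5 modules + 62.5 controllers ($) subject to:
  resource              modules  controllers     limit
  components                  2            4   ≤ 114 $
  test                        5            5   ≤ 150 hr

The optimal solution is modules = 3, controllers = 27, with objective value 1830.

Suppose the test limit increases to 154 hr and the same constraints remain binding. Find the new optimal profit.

1856

At the optimum: components uses 114 of 114 (binding); test uses 150 of 150 (binding).
From A_Bᵀ y = c: 2·y_components + 5·y_test = 47.5; 4·y_components + 5·y_test = 62.5.
This yields shadow prices y_components = 7.5, y_test = 6.5.
Δz = y_test·Δb = 6.5 × (4) = 26, so new z* = 1830 + 26 = 1856.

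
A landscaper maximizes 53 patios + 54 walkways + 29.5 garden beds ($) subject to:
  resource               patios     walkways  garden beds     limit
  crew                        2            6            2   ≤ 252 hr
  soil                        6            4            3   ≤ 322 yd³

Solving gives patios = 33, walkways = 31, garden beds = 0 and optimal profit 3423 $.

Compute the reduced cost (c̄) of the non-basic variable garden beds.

-1

Check each constraint at x*: crew 252/252 (tight); soil 322/322 (tight).
Dual feasibility on the basic columns requires 2·y_crew + 6·y_soil = 53, 6·y_crew + 4·y_soil = 54.
→ y_crew = 4 and y_soil = 7.5.
Reduced cost of garden beds: c₃ − yᵀa₃ = 29.5 − (4·2 + 7.5·3) = 29.5 − 30.5 = -1.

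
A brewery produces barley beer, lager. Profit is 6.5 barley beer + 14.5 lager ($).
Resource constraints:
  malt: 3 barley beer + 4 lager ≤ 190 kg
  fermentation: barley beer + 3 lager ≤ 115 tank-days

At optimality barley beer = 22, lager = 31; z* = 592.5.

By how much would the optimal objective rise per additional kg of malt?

1

At the optimum: malt uses 190 of 190 (binding); fermentation uses 115 of 115 (binding).
Dual feasibility on the basic columns requires 3·y_malt + 1·y_fermentation = 6.5, 4·y_malt + 3·y_fermentation = 14.5.
Solving: y_malt = 1, y_fermentation = 3.5.
Shadow price of malt = 1.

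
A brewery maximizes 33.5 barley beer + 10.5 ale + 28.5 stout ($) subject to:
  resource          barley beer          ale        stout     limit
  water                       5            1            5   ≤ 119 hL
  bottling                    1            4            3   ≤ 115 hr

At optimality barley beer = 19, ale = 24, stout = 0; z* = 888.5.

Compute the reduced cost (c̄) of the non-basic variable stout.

Both water and bottling are binding at x*.
The binding rows give the dual system: 5·y_water + 1·y_bottling = 33.5 and 1·y_water + 4·y_bottling = 10.5.
→ y_water = 6.5 and y_bottling = 1.
Reduced cost of stout: c₃ − yᵀa₃ = 28.5 − (6.5·5 + 1·3) = 28.5 − 35.5 = -7.

-7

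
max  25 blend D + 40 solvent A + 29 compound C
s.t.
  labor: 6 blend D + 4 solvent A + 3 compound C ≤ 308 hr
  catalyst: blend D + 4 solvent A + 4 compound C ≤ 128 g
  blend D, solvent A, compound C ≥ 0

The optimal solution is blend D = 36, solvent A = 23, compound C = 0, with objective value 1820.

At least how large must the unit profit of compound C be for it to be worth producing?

Both labor and catalyst are binding at x*.
The binding rows give the dual system: 6·y_labor + 1·y_catalyst = 25 and 4·y_labor + 4·y_catalyst = 40.
This yields shadow prices y_labor = 3, y_catalyst = 7.
compound C enters the basis when its profit ≥ yᵀa₃ = 3·3 + 7·4 = 37.

37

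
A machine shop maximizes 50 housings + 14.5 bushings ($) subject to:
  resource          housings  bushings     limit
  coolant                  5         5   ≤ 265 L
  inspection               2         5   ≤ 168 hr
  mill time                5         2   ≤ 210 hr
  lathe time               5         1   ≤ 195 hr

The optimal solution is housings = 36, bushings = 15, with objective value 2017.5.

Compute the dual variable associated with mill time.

4.5

Binding: mill time and lathe time. Non-binding: coolant (10 unused), inspection (21 unused).
Slack constraints have shadow price 0 (complementary slackness).
From A_Bᵀ y = c: 5·y_mill time + 5·y_lathe time = 50; 2·y_mill time + 1·y_lathe time = 14.5.
→ y_mill time = 4.5 and y_lathe time = 5.5.
Shadow price of mill time = 4.5.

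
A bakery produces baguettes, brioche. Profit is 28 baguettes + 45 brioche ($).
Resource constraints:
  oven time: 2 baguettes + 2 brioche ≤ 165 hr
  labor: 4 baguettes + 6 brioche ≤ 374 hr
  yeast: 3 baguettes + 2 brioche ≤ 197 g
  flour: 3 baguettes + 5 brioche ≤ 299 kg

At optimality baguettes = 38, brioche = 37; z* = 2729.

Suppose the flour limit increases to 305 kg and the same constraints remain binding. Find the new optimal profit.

2765

Binding: labor and flour. Non-binding: oven time (15 unused), yeast (9 unused).
By complementary slackness, y = 0 for the non-binding constraints.
From A_Bᵀ y = c: 4·y_labor + 3·y_flour = 28; 6·y_labor + 5·y_flour = 45.
This yields shadow prices y_labor = 2.5, y_flour = 6.
Δz = y_flour·Δb = 6 × (6) = 36, so new z* = 2729 + 36 = 2765.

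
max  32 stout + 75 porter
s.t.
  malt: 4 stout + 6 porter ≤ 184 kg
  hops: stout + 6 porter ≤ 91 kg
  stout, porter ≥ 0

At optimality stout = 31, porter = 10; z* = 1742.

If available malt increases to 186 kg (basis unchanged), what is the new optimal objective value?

1755

At the optimum: malt uses 184 of 184 (binding); hops uses 91 of 91 (binding).
The binding rows give the dual system: 4·y_malt + 1·y_hops = 32 and 6·y_malt + 6·y_hops = 75.
This yields shadow prices y_malt = 6.5, y_hops = 6.
Δz = y_malt·Δb = 6.5 × (2) = 13, so new z* = 1742 + 13 = 1755.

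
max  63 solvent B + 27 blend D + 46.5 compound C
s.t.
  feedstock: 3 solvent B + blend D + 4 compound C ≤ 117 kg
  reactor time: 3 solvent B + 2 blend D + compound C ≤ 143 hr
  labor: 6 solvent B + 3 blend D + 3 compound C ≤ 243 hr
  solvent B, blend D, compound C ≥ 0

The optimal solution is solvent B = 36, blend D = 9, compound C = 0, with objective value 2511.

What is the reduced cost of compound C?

-7.5

Binding: feedstock and labor. Non-binding: reactor time (17 unused).
Slack constraints have shadow price 0 (complementary slackness).
The binding rows give the dual system: 3·y_feedstock + 6·y_labor = 63 and 1·y_feedstock + 3·y_labor = 27.
This yields shadow prices y_feedstock = 9, y_labor = 6.
Reduced cost of compound C: c₃ − yᵀa₃ = 46.5 − (9·4 + 6·3) = 46.5 − 54 = -7.5.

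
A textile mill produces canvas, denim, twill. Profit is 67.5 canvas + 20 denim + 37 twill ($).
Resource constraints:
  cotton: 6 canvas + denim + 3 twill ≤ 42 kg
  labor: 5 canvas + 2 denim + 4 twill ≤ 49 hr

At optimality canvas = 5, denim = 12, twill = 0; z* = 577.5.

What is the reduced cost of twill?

-8

Both cotton and labor are binding at x*.
Dual feasibility on the basic columns requires 6·y_cotton + 5·y_labor = 67.5, 1·y_cotton + 2·y_labor = 20.
→ y_cotton = 5 and y_labor = 7.5.
Reduced cost of twill: c₃ − yᵀa₃ = 37 − (5·3 + 7.5·4) = 37 − 45 = -8.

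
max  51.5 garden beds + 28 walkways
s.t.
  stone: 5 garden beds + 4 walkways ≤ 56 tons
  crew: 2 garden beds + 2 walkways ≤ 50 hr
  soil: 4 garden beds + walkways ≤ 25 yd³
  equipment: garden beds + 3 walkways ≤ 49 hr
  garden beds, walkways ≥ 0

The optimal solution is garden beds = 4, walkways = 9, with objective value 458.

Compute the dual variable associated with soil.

6

Binding: stone and soil. Non-binding: crew (24 unused), equipment (18 unused).
Slack constraints have shadow price 0 (complementary slackness).
From A_Bᵀ y = c: 5·y_stone + 4·y_soil = 51.5; 4·y_stone + 1·y_soil = 28.
Solving: y_stone = 5.5, y_soil = 6.
Shadow price of soil = 6.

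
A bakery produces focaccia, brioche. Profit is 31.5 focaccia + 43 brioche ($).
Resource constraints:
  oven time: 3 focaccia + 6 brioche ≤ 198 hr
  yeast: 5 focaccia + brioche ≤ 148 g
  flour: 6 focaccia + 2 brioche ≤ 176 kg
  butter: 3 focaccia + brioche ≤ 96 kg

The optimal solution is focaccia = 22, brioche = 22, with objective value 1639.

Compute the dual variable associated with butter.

0

Binding: oven time and flour. Non-binding: yeast (16 unused), butter (8 unused).
Since yeast, butter are not tight, their duals are 0.
Dual feasibility on the basic columns requires 3·y_oven time + 6·y_flour = 31.5, 6·y_oven time + 2·y_flour = 43.
→ y_oven time = 6.5 and y_flour = 2.
Shadow price of butter = 0.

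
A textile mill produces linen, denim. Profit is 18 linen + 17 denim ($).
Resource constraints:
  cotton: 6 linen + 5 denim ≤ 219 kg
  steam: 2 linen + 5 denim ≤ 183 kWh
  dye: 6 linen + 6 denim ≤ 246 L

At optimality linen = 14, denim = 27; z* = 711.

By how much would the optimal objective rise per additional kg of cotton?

Check each constraint at x*: cotton 219/219 (tight); steam 163/183 (slack 20); dye 246/246 (tight).
Since steam is not tight, its dual is 0.
From A_Bᵀ y = c: 6·y_cotton + 6·y_dye = 18; 5·y_cotton + 6·y_dye = 17.
This yields shadow prices y_cotton = 1, y_dye = 2.
Shadow price of cotton = 1.

1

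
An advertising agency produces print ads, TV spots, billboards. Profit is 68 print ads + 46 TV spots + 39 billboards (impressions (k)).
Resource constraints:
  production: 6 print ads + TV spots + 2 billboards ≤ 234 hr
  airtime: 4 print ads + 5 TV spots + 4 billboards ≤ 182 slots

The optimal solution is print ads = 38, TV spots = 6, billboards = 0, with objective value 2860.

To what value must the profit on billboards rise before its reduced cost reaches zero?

44

Both production and airtime are binding at x*.
The binding rows give the dual system: 6·y_production + 4·y_airtime = 68 and 1·y_production + 5·y_airtime = 46.
Solving: y_production = 6, y_airtime = 8.
billboards enters the basis when its profit ≥ yᵀa₃ = 6·2 + 8·4 = 44.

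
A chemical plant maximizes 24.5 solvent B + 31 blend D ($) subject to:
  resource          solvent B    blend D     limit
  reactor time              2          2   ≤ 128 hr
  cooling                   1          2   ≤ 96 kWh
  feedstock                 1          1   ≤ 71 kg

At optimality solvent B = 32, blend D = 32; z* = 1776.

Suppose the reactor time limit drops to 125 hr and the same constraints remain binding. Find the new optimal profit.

1749

At the optimum: reactor time uses 128 of 128 (binding); cooling uses 96 of 96 (binding); feedstock uses 64 of 71 (slack = 7).
Since feedstock is not tight, its dual is 0.
Dual feasibility on the basic columns requires 2·y_reactor time + 1·y_cooling = 24.5, 2·y_reactor time + 2·y_cooling = 31.
This yields shadow prices y_reactor time = 9, y_cooling = 6.5.
Δz = y_reactor time·Δb = 9 × (-3) = -27, so new z* = 1776 − 27 = 1749.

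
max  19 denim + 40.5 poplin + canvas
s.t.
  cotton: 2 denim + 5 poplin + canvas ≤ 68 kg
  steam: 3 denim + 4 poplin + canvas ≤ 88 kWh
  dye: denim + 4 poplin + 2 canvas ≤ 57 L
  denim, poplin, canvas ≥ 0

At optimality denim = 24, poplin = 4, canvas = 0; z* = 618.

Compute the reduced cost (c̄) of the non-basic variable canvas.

At the optimum: cotton uses 68 of 68 (binding); steam uses 88 of 88 (binding); dye uses 40 of 57 (slack = 17).
Since dye is not tight, its dual is 0.
Dual feasibility on the basic columns requires 2·y_cotton + 3·y_steam = 19, 5·y_cotton + 4·y_steam = 40.5.
→ y_cotton = 6.5 and y_steam = 2.
Reduced cost of canvas: c₃ − yᵀa₃ = 1 − (6.5·1 + 2·1) = 1 − 8.5 = -7.5.

-7.5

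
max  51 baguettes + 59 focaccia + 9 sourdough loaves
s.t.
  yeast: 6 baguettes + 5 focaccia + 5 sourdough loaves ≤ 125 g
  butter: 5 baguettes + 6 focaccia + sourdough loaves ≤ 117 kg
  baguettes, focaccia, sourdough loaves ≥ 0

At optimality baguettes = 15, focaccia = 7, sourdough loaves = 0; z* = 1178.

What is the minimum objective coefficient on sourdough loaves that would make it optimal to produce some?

14

Check each constraint at x*: yeast 125/125 (tight); butter 117/117 (tight).
From A_Bᵀ y = c: 6·y_yeast + 5·y_butter = 51; 5·y_yeast + 6·y_butter = 59.
→ y_yeast = 1 and y_butter = 9.
sourdough loaves enters the basis when its profit ≥ yᵀa₃ = 1·5 + 9·1 = 14.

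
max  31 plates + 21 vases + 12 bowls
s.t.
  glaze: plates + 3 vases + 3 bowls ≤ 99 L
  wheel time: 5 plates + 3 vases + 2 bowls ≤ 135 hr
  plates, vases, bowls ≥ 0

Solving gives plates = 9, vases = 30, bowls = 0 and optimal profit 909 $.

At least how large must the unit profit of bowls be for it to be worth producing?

15

At the optimum: glaze uses 99 of 99 (binding); wheel time uses 135 of 135 (binding).
The binding rows give the dual system: 1·y_glaze + 5·y_wheel time = 31 and 3·y_glaze + 3·y_wheel time = 21.
Solving: y_glaze = 1, y_wheel time = 6.
bowls enters the basis when its profit ≥ yᵀa₃ = 1·3 + 6·2 = 15.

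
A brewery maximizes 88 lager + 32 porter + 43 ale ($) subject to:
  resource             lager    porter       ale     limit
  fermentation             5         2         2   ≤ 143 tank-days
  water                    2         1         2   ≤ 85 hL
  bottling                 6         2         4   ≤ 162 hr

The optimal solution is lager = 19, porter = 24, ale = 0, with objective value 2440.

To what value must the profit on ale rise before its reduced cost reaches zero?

48

Check each constraint at x*: fermentation 143/143 (tight); water 62/85 (slack 23); bottling 162/162 (tight).
Slack constraints have shadow price 0 (complementary slackness).
The binding rows give the dual system: 5·y_fermentation + 6·y_bottling = 88 and 2·y_fermentation + 2·y_bottling = 32.
This yields shadow prices y_fermentation = 8, y_bottling = 8.
ale enters the basis when its profit ≥ yᵀa₃ = 8·2 + 8·4 = 48.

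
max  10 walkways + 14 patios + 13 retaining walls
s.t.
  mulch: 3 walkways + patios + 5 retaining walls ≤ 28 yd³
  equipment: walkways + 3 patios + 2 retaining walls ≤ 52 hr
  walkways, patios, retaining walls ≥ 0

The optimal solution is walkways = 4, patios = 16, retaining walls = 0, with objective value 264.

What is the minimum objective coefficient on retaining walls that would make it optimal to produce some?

At the optimum: mulch uses 28 of 28 (binding); equipment uses 52 of 52 (binding).
The binding rows give the dual system: 3·y_mulch + 1·y_equipment = 10 and 1·y_mulch + 3·y_equipment = 14.
→ y_mulch = 2 and y_equipment = 4.
retaining walls enters the basis when its profit ≥ yᵀa₃ = 2·5 + 4·2 = 18.

18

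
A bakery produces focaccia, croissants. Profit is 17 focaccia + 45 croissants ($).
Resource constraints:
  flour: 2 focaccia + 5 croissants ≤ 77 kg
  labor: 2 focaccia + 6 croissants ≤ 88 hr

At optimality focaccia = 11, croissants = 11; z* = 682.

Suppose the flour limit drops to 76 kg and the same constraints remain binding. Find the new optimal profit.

Both flour and labor are binding at x*.
Dual feasibility on the basic columns requires 2·y_flour + 2·y_labor = 17, 5·y_flour + 6·y_labor = 45.
This yields shadow prices y_flour = 6, y_labor = 2.5.
Δz = y_flour·Δb = 6 × (-1) = -6, so new z* = 682 − 6 = 676.

676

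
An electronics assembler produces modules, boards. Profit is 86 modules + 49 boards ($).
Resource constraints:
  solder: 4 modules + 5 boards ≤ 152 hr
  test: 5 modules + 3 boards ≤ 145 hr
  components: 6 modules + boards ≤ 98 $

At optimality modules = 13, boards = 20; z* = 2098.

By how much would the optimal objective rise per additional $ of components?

9

At the optimum: solder uses 152 of 152 (binding); test uses 125 of 145 (slack = 20); components uses 98 of 98 (binding).
Since test is not tight, its dual is 0.
Dual feasibility on the basic columns requires 4·y_solder + 6·y_components = 86, 5·y_solder + 1·y_components = 49.
This yields shadow prices y_solder = 8, y_components = 9.
Shadow price of components = 9.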